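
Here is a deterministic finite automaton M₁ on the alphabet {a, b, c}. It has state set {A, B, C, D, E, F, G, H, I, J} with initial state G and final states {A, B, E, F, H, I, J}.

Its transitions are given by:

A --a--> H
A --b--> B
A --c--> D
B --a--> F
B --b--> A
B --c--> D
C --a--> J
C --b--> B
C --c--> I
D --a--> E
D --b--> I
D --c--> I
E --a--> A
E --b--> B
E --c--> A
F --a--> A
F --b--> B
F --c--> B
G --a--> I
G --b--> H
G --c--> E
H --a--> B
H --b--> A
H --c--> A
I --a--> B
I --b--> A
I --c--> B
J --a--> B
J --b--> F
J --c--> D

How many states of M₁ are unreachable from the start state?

No path from G leads to C, J; the other 8 states are all reachable.

2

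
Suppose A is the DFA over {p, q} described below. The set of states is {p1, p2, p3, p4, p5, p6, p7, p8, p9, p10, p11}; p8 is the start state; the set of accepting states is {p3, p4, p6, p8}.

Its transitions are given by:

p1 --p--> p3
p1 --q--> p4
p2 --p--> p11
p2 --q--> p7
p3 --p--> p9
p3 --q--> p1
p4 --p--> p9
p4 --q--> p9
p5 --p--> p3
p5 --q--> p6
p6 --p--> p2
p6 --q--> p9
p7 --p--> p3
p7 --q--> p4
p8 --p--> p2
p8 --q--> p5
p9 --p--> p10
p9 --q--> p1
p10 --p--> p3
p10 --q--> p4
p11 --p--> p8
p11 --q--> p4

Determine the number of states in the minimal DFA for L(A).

Start with accepting vs non-accepting: {p3,p4,p6,p8} | {p1,p2,p5,p7,p9,p10,p11}.
Split {p1,p2,p5,p7,p9,p10,p11} by δ(·,p) → {p1,p5,p7,p10,p11} and {p2,p9}.
Refine {p3,p4,p6,p8} on symbol q: members go to different blocks, giving {p3,p8} and {p4,p6}.
No further refinement is possible. Final partition (4 blocks): {p3,p8} | {p1,p5,p7,p10,p11} | {p2,p9} | {p4,p6}.

4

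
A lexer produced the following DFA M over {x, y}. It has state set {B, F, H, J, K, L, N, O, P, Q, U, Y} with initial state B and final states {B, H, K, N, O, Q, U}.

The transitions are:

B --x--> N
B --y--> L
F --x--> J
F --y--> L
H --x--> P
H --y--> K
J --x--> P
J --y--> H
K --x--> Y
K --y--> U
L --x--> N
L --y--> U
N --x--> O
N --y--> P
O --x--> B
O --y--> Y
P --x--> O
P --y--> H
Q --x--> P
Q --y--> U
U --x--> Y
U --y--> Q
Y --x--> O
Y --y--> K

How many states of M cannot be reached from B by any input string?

Starting at B and following transitions, the reachable set is {B, H, K, L, N, O, P, Q, U, Y}. That leaves F, J unreachable — 2 in total.

2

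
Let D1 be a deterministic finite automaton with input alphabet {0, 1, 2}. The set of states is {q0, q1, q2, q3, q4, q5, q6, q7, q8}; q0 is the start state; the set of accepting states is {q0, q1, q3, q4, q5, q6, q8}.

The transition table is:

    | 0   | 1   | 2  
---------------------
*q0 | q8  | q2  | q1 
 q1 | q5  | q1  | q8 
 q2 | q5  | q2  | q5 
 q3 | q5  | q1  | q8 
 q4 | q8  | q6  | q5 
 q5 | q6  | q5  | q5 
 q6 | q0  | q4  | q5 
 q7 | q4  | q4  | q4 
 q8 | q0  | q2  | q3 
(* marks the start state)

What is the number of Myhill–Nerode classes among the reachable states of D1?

First remove the unreachable states {q7}; 8 states remain.
Initial partition by acceptance: {q0,q1,q3,q4,q5,q6,q8} | {q2}.
Split {q0,q1,q3,q4,q5,q6,q8} by δ(·,1) → {q1,q3,q4,q5,q6} and {q0,q8}.
Split {q1,q3,q4,q5,q6} by δ(·,0) → {q1,q3,q5} and {q4,q6}.
Refine {q1,q3,q5} on symbol 0: members go to different blocks, giving {q1,q3} and {q5}.
The partition is now stable with 5 blocks: {q1,q3} | {q2} | {q0,q8} | {q4,q6} | {q5}.

5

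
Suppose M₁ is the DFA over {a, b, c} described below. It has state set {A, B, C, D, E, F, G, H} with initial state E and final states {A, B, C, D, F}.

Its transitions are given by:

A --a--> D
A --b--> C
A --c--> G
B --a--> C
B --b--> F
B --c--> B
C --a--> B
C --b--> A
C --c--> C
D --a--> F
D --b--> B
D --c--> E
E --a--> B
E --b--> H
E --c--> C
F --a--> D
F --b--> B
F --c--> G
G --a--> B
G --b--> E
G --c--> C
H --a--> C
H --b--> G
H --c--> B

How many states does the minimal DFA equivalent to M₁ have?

Start with accepting vs non-accepting: {A,B,C,D,F} | {E,G,H}.
On input c, block {A,B,C,D,F} splits into {A,D,F} and {B,C}.
The partition is now stable with 3 blocks: {A,D,F} | {E,G,H} | {B,C}.

3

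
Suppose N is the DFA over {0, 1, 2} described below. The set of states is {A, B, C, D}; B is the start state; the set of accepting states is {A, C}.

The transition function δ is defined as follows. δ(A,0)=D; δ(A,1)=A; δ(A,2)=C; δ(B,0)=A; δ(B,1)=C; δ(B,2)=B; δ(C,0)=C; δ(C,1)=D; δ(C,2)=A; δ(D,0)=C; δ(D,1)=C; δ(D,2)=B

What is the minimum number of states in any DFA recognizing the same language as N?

4

Start with accepting vs non-accepting: {A,C} | {B,D}.
On input 0, block {A,C} splits into {A} and {C}.
On input 0, block {B,D} splits into {B} and {D}.
No further refinement is possible. Final partition (4 blocks): {A} | {B} | {C} | {D}.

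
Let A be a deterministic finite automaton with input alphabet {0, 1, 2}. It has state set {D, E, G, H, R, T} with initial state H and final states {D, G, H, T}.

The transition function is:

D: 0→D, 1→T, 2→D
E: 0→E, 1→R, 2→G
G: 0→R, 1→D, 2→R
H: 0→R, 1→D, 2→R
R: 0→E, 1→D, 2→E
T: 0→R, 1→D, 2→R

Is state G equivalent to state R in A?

All states are reachable from the start state.
Start with accepting vs non-accepting: {D,G,H,T} | {E,R}.
Refine {D,G,H,T} on symbol 0: members go to different blocks, giving {G,H,T} and {D}.
On input 1, block {E,R} splits into {R} and {E}.
The partition is now stable with 4 blocks: {G,H,T} | {R} | {D} | {E}.
G and R end up in different blocks, so they are distinguishable. For instance, the string 'ε' is accepted from only G.

No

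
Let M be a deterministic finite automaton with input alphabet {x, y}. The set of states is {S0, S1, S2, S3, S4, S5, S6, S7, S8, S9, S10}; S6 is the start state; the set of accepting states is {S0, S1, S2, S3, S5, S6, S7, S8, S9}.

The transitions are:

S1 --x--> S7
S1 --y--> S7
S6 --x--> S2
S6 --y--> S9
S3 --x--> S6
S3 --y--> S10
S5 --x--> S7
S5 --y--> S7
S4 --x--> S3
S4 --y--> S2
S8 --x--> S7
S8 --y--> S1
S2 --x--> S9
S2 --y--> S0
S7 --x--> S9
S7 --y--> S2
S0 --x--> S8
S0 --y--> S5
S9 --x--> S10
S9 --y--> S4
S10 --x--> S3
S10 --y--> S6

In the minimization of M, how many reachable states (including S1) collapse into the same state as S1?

2

Start with accepting vs non-accepting: {S0,S1,S2,S3,S5,S6,S7,S8,S9} | {S4,S10}.
On input x, block {S0,S1,S2,S3,S5,S6,S7,S8,S9} splits into {S0,S1,S2,S3,S5,S6,S7,S8} and {S9}.
On input x, block {S0,S1,S2,S3,S5,S6,S7,S8} splits into {S0,S1,S3,S5,S6,S8} and {S2,S7}.
Split {S0,S1,S3,S5,S6,S8} by δ(·,x) → {S1,S5,S6,S8} and {S0,S3}.
Split {S1,S5,S6,S8} by δ(·,y) → {S1,S5} and {S6} and {S8}.
On input y, block {S4,S10} splits into {S4} and {S10}.
Refine {S2,S7} on symbol y: members go to different blocks, giving {S2} and {S7}.
On input x, block {S0,S3} splits into {S0} and {S3}.
Stable partition: {S1,S5} | {S4} | {S9} | {S2} | {S0} | {S6} | {S8} | {S10} | {S7} | {S3} — 10 equivalence classes.
State S1 belongs to the block {S1,S5}, which has 2 states.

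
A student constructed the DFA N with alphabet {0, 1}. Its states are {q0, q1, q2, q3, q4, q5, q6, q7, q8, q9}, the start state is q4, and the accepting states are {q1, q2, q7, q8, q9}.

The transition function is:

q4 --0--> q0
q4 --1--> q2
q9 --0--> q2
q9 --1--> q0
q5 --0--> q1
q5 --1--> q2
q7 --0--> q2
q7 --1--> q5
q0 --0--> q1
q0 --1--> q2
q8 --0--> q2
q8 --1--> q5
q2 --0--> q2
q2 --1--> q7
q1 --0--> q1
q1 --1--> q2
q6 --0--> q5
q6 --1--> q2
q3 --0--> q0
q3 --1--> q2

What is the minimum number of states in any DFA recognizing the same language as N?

5

First remove the unreachable states {q3,q6,q8,q9}; 6 states remain.
P0 = {q1,q2,q7} | {q0,q4,q5}.
Refine {q1,q2,q7} on symbol 1: members go to different blocks, giving {q1,q2} and {q7}.
On input 1, block {q1,q2} splits into {q1} and {q2}.
Split {q0,q4,q5} by δ(·,0) → {q0,q5} and {q4}.
No further refinement is possible. Final partition (5 blocks): {q1} | {q0,q5} | {q7} | {q2} | {q4}.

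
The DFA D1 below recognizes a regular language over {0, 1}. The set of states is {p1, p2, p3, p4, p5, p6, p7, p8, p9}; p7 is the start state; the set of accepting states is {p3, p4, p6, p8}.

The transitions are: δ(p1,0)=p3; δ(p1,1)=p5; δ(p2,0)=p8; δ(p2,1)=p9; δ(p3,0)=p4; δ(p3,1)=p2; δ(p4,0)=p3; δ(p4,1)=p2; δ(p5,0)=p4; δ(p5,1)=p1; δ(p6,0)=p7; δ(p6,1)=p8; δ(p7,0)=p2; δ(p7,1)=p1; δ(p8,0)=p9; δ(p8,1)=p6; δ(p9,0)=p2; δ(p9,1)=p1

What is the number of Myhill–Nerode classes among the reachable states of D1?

Every state is reachable, so we keep all 9.
Start with accepting vs non-accepting: {p3,p4,p6,p8} | {p1,p2,p5,p7,p9}.
On input 0, block {p3,p4,p6,p8} splits into {p3,p4} and {p6,p8}.
On input 0, block {p1,p2,p5,p7,p9} splits into {p1,p5} and {p7,p9} and {p2}.
The partition is now stable with 5 blocks: {p3,p4} | {p1,p5} | {p6,p8} | {p7,p9} | {p2}.

5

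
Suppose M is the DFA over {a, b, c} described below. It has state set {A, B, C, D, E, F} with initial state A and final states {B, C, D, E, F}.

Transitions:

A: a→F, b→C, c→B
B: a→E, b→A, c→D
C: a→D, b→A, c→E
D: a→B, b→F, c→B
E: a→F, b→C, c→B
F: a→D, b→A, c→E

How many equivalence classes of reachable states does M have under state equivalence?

3

Start with accepting vs non-accepting: {B,C,D,E,F} | {A}.
Refine {B,C,D,E,F} on symbol b: members go to different blocks, giving {B,C,F} and {D,E}.
Stable partition: {B,C,F} | {A} | {D,E} — 3 equivalence classes.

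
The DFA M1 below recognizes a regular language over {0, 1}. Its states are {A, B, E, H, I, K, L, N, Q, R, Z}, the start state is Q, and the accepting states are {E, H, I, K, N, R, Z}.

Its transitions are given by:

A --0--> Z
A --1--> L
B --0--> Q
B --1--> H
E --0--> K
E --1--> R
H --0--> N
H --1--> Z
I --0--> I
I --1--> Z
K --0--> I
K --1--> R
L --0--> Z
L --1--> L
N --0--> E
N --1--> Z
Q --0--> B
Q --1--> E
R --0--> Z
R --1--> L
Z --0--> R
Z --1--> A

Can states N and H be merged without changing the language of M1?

Yes

Initial partition by acceptance: {E,H,I,K,N,R,Z} | {A,B,L,Q}.
On input 1, block {E,H,I,K,N,R,Z} splits into {E,H,I,K,N} and {R,Z}.
On input 0, block {A,B,L,Q} splits into {B,Q} and {A,L}.
The partition is now stable with 4 blocks: {E,H,I,K,N} | {B,Q} | {R,Z} | {A,L}.
N and H lie in the same block of the stable partition, so they are equivalent — no string distinguishes them.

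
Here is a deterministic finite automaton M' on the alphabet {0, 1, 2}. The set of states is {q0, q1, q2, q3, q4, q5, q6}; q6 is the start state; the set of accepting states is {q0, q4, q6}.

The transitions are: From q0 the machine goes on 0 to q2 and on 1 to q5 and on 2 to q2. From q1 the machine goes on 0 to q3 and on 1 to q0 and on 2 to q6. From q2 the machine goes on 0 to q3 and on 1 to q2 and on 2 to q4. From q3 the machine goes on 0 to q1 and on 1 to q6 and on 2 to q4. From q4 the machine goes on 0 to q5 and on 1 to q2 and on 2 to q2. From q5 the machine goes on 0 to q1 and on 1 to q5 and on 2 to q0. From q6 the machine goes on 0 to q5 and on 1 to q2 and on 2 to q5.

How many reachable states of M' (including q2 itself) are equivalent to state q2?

2

P0 = {q0,q4,q6} | {q1,q2,q3,q5}.
On input 1, block {q1,q2,q3,q5} splits into {q1,q3} and {q2,q5}.
No further refinement is possible. Final partition (3 blocks): {q0,q4,q6} | {q1,q3} | {q2,q5}.
State q2 belongs to the block {q2,q5}, which has 2 states.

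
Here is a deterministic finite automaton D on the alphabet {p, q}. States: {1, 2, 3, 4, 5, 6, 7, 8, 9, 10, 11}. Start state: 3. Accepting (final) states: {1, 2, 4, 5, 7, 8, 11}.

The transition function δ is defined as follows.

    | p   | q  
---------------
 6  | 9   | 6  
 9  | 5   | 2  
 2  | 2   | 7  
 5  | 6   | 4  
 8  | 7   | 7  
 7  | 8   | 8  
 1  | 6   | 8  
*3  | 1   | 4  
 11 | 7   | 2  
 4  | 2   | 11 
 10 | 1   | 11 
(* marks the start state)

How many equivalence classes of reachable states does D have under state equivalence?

4

States {10} cannot be reached from the start state, so discard them.
Initial partition by acceptance: {1,2,4,5,7,8,11} | {3,6,9}.
Split {1,2,4,5,7,8,11} by δ(·,p) → {2,4,7,8,11} and {1,5}.
Split {3,6,9} by δ(·,p) → {3,9} and {6}.
The partition is now stable with 4 blocks: {2,4,7,8,11} | {3,9} | {1,5} | {6}.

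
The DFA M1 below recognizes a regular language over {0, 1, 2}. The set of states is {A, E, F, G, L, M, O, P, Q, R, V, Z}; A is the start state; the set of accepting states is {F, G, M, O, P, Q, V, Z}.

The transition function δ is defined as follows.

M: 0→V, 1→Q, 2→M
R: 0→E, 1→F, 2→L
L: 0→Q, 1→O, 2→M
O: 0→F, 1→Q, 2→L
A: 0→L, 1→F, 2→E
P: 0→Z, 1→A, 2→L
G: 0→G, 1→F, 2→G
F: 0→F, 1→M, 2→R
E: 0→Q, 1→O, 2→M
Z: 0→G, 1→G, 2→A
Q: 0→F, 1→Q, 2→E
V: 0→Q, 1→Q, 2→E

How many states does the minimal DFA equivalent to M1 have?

First remove the unreachable states {G,P,Z}; 9 states remain.
Start with accepting vs non-accepting: {F,M,O,Q,V} | {A,E,L,R}.
Refine {F,M,O,Q,V} on symbol 2: members go to different blocks, giving {F,O,Q,V} and {M}.
On input 1, block {F,O,Q,V} splits into {O,Q,V} and {F}.
Refine {O,Q,V} on symbol 0: members go to different blocks, giving {O,Q} and {V}.
On input 0, block {A,E,L,R} splits into {E,L} and {A,R}.
The partition is now stable with 6 blocks: {O,Q} | {E,L} | {M} | {F} | {V} | {A,R}.

6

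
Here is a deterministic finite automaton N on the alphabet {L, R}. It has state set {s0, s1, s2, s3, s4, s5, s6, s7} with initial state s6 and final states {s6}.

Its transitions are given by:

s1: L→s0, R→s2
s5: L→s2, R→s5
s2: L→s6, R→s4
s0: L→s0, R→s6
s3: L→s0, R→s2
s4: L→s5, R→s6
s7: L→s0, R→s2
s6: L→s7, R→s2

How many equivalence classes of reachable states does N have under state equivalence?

6

Reachable states from the start: {s0,s2,s4,s5,s6,s7}. Unreachable: {s1,s3} — drop them.
P0 = {s6} | {s0,s2,s4,s5,s7}.
On input L, block {s0,s2,s4,s5,s7} splits into {s0,s4,s5,s7} and {s2}.
Split {s0,s4,s5,s7} by δ(·,L) → {s0,s4,s7} and {s5}.
Refine {s0,s4,s7} on symbol L: members go to different blocks, giving {s0,s7} and {s4}.
Split {s0,s7} by δ(·,R) → {s0} and {s7}.
The partition is now stable with 6 blocks: {s6} | {s0} | {s2} | {s5} | {s4} | {s7}.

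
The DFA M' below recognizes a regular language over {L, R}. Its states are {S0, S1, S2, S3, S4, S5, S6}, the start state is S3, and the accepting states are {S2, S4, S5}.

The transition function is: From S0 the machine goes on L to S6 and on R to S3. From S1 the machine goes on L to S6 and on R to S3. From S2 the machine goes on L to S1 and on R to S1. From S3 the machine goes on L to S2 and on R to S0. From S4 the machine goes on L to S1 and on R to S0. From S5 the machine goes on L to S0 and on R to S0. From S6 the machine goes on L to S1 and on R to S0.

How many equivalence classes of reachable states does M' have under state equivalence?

4

Reachable states from the start: {S0,S1,S2,S3,S6}. Unreachable: {S4,S5} — drop them.
Start with accepting vs non-accepting: {S2} | {S0,S1,S3,S6}.
Split {S0,S1,S3,S6} by δ(·,L) → {S0,S1,S6} and {S3}.
Split {S0,S1,S6} by δ(·,R) → {S0,S1} and {S6}.
No further refinement is possible. Final partition (4 blocks): {S2} | {S0,S1} | {S3} | {S6}.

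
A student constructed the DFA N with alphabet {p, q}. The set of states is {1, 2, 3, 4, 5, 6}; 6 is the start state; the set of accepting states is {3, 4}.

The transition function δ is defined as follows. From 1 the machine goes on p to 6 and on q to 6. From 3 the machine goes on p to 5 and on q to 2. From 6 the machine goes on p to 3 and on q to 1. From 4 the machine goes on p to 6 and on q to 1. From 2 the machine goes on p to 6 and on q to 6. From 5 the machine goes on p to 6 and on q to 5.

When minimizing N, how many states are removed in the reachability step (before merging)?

Starting at 6 and following transitions, the reachable set is {1, 2, 3, 5, 6}. That leaves 4 unreachable — 1 in total.

1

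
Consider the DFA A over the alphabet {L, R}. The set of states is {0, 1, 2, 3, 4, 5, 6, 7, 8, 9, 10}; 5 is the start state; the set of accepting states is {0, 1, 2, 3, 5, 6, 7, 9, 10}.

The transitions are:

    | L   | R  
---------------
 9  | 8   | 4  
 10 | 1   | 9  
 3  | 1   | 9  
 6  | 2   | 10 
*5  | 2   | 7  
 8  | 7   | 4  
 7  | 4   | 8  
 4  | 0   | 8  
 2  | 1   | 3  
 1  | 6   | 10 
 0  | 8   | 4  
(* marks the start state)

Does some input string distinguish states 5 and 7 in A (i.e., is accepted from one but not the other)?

Yes

All states are reachable from the start state.
Initial partition by acceptance: {0,1,2,3,5,6,7,9,10} | {4,8}.
Refine {0,1,2,3,5,6,7,9,10} on symbol L: members go to different blocks, giving {1,2,3,5,6,10} and {0,7,9}.
Refine {1,2,3,5,6,10} on symbol R: members go to different blocks, giving {1,2,6} and {3,5,10}.
Stable partition: {1,2,6} | {4,8} | {0,7,9} | {3,5,10} — 4 equivalence classes.
5 and 7 end up in different blocks, so they are distinguishable. For instance, the string 'L' is accepted from only 5.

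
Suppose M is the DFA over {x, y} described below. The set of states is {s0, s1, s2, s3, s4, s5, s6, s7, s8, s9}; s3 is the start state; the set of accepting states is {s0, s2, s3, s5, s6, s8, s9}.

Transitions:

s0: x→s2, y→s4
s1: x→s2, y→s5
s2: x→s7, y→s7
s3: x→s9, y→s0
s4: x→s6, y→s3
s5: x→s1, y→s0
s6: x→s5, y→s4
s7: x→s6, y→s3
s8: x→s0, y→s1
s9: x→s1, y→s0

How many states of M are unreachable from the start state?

1

Starting at s3 and following transitions, the reachable set is {s0, s1, s2, s3, s4, s5, s6, s7, s9}. That leaves s8 unreachable — 1 in total.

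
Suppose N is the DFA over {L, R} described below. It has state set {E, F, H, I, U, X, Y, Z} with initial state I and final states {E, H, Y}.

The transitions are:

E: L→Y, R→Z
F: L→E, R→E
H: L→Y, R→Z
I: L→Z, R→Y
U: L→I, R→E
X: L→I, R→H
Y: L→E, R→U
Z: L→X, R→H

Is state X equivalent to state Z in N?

Yes

First remove the unreachable states {F}; 7 states remain.
Initial partition by acceptance: {E,H,Y} | {I,U,X,Z}.
The partition is now stable with 2 blocks: {E,H,Y} | {I,U,X,Z}.
X and Z lie in the same block of the stable partition, so they are equivalent — no string distinguishes them.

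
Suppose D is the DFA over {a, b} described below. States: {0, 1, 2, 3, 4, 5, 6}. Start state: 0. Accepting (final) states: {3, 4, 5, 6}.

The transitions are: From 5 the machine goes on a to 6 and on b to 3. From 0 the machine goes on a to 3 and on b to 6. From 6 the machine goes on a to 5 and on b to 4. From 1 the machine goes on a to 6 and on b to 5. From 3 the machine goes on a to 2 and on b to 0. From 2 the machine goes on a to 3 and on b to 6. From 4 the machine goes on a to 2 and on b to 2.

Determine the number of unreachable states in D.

1

BFS from 0 reaches {0, 2, 3, 4, 5, 6}; the 1 state(s) 1 are never visited.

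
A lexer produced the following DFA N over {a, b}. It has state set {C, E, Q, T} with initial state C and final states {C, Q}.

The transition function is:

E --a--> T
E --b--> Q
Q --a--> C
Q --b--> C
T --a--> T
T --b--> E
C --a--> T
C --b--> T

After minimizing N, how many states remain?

4

Start with accepting vs non-accepting: {C,Q} | {E,T}.
On input a, block {C,Q} splits into {C} and {Q}.
Split {E,T} by δ(·,b) → {T} and {E}.
No further refinement is possible. Final partition (4 blocks): {C} | {T} | {Q} | {E}.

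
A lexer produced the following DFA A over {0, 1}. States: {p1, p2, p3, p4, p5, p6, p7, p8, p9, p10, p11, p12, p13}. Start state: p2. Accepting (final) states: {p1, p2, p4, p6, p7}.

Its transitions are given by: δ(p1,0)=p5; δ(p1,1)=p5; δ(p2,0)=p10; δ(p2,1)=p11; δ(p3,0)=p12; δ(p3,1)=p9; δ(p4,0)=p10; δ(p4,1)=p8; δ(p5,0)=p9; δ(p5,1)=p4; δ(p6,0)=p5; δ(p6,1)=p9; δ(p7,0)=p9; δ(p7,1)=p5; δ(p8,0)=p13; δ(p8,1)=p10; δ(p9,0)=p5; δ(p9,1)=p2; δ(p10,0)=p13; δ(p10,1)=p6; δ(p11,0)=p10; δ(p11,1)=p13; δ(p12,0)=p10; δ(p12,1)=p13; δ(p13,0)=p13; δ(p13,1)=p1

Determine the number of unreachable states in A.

3

No path from p2 leads to p3, p7, p12; the other 10 states are all reachable.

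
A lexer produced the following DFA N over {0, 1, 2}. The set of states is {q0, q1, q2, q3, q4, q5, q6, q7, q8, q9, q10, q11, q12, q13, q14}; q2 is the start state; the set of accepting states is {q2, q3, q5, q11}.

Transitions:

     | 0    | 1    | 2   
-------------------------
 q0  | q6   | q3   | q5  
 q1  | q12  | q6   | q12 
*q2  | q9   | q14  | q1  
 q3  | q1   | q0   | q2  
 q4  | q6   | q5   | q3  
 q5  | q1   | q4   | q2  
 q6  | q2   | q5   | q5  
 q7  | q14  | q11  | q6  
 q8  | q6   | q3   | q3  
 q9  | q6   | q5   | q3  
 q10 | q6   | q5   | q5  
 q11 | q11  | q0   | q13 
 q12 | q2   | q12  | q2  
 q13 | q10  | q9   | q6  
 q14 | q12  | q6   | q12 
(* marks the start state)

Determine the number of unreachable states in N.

No path from q2 leads to q7, q8, q10, q11, q13; the other 10 states are all reachable.

5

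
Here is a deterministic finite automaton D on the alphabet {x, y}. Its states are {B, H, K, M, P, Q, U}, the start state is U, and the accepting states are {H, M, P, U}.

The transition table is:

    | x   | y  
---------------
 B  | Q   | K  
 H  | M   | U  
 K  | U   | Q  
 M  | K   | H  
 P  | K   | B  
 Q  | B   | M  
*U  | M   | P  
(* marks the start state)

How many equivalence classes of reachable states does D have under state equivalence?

All states are reachable from the start state.
Start with accepting vs non-accepting: {H,M,P,U} | {B,K,Q}.
On input x, block {H,M,P,U} splits into {M,P} and {H,U}.
Refine {M,P} on symbol y: members go to different blocks, giving {M} and {P}.
Refine {B,K,Q} on symbol x: members go to different blocks, giving {B,Q} and {K}.
Refine {B,Q} on symbol y: members go to different blocks, giving {Q} and {B}.
Split {H,U} by δ(·,y) → {U} and {H}.
No further refinement is possible. Final partition (7 blocks): {M} | {Q} | {U} | {P} | {K} | {B} | {H}.

7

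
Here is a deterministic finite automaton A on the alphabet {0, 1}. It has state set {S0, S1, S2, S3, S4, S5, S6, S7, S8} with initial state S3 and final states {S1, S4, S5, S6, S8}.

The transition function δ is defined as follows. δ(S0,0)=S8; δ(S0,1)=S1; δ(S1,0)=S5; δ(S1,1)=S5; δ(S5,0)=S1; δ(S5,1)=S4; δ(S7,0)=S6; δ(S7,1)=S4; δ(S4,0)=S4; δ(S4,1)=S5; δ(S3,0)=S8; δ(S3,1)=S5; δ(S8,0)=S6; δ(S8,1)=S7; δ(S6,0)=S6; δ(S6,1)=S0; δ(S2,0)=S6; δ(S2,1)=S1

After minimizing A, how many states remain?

3

First remove the unreachable states {S2}; 8 states remain.
P0 = {S1,S4,S5,S6,S8} | {S0,S3,S7}.
Split {S1,S4,S5,S6,S8} by δ(·,1) → {S1,S4,S5} and {S6,S8}.
No further refinement is possible. Final partition (3 blocks): {S1,S4,S5} | {S0,S3,S7} | {S6,S8}.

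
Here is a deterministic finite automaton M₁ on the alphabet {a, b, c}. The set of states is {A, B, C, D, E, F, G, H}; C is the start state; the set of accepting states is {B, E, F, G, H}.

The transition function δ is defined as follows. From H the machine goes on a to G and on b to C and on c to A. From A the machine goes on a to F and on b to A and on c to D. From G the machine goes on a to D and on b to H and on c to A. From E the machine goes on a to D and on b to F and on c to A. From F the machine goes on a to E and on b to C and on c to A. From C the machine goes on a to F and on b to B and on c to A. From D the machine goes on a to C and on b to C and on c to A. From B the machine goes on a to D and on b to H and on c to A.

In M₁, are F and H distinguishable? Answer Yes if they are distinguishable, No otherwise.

Start with accepting vs non-accepting: {B,E,F,G,H} | {A,C,D}.
Refine {B,E,F,G,H} on symbol a: members go to different blocks, giving {B,E,G} and {F,H}.
Refine {A,C,D} on symbol a: members go to different blocks, giving {A,C} and {D}.
On input b, block {A,C} splits into {A} and {C}.
Stable partition: {B,E,G} | {A} | {F,H} | {D} | {C} — 5 equivalence classes.
F and H lie in the same block of the stable partition, so they are equivalent — no string distinguishes them.

No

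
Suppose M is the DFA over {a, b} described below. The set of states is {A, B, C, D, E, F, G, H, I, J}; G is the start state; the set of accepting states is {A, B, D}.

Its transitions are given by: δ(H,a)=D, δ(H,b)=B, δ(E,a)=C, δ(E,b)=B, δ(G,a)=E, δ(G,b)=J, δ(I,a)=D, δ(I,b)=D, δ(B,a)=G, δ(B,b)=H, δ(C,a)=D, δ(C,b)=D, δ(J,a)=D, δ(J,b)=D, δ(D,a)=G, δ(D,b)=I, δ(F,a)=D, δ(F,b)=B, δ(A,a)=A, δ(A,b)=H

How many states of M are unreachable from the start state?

BFS from G reaches {B, C, D, E, G, H, I, J}; the 2 state(s) A, F are never visited.

2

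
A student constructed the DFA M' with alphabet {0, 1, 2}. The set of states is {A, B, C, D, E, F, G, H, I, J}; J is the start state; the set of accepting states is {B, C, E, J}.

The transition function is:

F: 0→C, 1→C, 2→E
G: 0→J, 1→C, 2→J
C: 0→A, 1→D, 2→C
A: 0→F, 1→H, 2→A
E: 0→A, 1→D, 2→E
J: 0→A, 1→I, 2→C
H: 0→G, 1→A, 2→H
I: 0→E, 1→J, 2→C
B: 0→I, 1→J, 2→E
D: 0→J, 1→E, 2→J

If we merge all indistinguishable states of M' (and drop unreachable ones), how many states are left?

States {B} cannot be reached from the start state, so discard them.
P0 = {C,E,J} | {A,D,F,G,H,I}.
On input 0, block {A,D,F,G,H,I} splits into {D,F,G,I} and {A,H}.
No further refinement is possible. Final partition (3 blocks): {C,E,J} | {D,F,G,I} | {A,H}.

3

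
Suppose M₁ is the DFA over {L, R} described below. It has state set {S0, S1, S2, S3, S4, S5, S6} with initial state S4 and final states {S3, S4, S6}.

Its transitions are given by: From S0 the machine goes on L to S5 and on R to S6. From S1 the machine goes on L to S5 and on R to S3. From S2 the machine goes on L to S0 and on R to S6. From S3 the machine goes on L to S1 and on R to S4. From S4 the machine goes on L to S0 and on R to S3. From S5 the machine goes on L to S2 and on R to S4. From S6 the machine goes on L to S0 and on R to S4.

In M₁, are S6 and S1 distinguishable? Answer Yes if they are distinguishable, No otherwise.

Every state is reachable, so we keep all 7.
Initial partition by acceptance: {S3,S4,S6} | {S0,S1,S2,S5}.
Stable partition: {S3,S4,S6} | {S0,S1,S2,S5} — 2 equivalence classes.
S6 and S1 end up in different blocks, so they are distinguishable. For instance, the string 'ε' is accepted from only S6.

Yes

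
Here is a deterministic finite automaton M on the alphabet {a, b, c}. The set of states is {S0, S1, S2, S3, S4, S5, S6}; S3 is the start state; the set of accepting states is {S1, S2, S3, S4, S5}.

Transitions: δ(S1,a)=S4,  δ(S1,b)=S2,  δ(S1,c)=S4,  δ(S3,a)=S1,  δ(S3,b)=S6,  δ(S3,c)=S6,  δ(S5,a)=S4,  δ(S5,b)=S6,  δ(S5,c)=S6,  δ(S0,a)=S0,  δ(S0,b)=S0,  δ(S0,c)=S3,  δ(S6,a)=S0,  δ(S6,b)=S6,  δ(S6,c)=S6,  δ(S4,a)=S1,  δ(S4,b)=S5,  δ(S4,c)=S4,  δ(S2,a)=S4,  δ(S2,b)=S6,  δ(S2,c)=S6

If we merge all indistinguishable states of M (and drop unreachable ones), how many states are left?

4

Initial partition by acceptance: {S1,S2,S3,S4,S5} | {S0,S6}.
On input b, block {S1,S2,S3,S4,S5} splits into {S2,S3,S5} and {S1,S4}.
On input c, block {S0,S6} splits into {S0} and {S6}.
The partition is now stable with 4 blocks: {S2,S3,S5} | {S0} | {S1,S4} | {S6}.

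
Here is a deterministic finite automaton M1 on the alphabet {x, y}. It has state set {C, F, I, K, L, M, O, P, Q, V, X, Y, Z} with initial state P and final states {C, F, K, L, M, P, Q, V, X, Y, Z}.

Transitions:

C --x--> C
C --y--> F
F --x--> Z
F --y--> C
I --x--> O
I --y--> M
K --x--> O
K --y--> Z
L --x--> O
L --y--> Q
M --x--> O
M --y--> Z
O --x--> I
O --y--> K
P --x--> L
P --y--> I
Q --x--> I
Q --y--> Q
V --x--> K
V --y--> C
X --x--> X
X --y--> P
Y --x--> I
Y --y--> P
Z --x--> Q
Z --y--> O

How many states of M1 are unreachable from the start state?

5

Starting at P and following transitions, the reachable set is {I, K, L, M, O, P, Q, Z}. That leaves C, F, V, X, Y unreachable — 5 in total.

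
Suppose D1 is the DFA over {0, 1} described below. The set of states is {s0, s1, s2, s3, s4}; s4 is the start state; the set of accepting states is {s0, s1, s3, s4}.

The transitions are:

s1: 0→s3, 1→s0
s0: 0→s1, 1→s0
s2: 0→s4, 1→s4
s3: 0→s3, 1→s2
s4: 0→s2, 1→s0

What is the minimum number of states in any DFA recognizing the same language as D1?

5

All states are reachable from the start state.
P0 = {s0,s1,s3,s4} | {s2}.
Refine {s0,s1,s3,s4} on symbol 0: members go to different blocks, giving {s0,s1,s3} and {s4}.
Split {s0,s1,s3} by δ(·,1) → {s0,s1} and {s3}.
Refine {s0,s1} on symbol 0: members go to different blocks, giving {s0} and {s1}.
No further refinement is possible. Final partition (5 blocks): {s0} | {s2} | {s4} | {s3} | {s1}.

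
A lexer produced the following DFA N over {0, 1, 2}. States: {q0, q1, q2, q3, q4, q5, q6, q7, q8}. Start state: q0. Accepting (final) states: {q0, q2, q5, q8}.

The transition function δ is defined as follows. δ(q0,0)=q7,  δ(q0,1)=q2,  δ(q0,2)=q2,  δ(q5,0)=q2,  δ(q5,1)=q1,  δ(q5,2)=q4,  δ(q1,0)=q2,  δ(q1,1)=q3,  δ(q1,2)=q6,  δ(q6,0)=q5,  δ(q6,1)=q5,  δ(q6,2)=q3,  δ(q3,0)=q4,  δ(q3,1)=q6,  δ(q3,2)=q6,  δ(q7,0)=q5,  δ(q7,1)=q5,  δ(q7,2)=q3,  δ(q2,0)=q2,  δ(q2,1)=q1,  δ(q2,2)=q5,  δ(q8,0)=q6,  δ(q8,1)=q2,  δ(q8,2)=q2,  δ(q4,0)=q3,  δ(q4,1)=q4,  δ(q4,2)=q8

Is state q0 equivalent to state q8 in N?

All states are reachable from the start state.
P0 = {q0,q2,q5,q8} | {q1,q3,q4,q6,q7}.
On input 0, block {q0,q2,q5,q8} splits into {q0,q8} and {q2,q5}.
Split {q1,q3,q4,q6,q7} by δ(·,0) → {q1,q6,q7} and {q3,q4}.
Split {q1,q6,q7} by δ(·,1) → {q6,q7} and {q1}.
Refine {q2,q5} on symbol 2: members go to different blocks, giving {q2} and {q5}.
Split {q3,q4} by δ(·,1) → {q3} and {q4}.
The partition is now stable with 7 blocks: {q0,q8} | {q6,q7} | {q2} | {q3} | {q1} | {q5} | {q4}.
q0 and q8 lie in the same block of the stable partition, so they are equivalent — no string distinguishes them.

Yes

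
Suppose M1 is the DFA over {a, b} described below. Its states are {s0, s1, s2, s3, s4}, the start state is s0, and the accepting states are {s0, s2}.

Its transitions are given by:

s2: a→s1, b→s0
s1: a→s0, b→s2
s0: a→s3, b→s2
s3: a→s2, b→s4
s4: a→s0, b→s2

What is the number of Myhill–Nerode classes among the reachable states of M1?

4

P0 = {s0,s2} | {s1,s3,s4}.
Split {s1,s3,s4} by δ(·,b) → {s1,s4} and {s3}.
Split {s0,s2} by δ(·,a) → {s0} and {s2}.
The partition is now stable with 4 blocks: {s0} | {s1,s4} | {s3} | {s2}.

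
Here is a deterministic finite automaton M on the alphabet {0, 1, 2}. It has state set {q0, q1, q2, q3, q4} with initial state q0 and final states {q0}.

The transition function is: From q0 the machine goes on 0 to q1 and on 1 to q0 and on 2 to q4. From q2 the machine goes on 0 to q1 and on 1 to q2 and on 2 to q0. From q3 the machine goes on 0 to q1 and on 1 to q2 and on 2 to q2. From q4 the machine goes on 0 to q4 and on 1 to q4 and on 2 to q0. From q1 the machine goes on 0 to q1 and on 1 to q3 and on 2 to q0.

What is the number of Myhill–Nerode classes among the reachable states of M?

All states are reachable from the start state.
P0 = {q0} | {q1,q2,q3,q4}.
Refine {q1,q2,q3,q4} on symbol 2: members go to different blocks, giving {q1,q2,q4} and {q3}.
Refine {q1,q2,q4} on symbol 1: members go to different blocks, giving {q2,q4} and {q1}.
Refine {q2,q4} on symbol 0: members go to different blocks, giving {q2} and {q4}.
Stable partition: {q0} | {q2} | {q3} | {q1} | {q4} — 5 equivalence classes.

5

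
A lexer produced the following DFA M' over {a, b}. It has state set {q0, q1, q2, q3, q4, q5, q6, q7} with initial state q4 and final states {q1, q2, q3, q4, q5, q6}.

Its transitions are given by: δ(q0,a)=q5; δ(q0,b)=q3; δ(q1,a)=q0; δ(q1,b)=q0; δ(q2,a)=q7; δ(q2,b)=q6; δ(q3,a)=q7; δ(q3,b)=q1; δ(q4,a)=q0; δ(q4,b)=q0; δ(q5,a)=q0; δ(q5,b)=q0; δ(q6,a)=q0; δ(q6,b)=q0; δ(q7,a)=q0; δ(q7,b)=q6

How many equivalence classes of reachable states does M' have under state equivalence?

4

First remove the unreachable states {q2}; 7 states remain.
Start with accepting vs non-accepting: {q1,q3,q4,q5,q6} | {q0,q7}.
Refine {q1,q3,q4,q5,q6} on symbol b: members go to different blocks, giving {q1,q4,q5,q6} and {q3}.
Split {q0,q7} by δ(·,a) → {q0} and {q7}.
No further refinement is possible. Final partition (4 blocks): {q1,q4,q5,q6} | {q0} | {q3} | {q7}.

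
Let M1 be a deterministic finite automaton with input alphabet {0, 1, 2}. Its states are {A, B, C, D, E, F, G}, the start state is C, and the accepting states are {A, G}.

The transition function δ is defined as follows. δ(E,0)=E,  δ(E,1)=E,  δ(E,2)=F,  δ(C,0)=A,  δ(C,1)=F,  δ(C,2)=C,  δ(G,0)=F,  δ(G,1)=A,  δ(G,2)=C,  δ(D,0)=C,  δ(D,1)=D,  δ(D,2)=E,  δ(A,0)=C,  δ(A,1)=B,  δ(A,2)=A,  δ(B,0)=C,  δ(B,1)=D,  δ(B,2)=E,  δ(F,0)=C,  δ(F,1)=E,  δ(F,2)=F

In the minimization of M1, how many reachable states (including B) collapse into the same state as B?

2

States {G} cannot be reached from the start state, so discard them.
Initial partition by acceptance: {A} | {B,C,D,E,F}.
On input 0, block {B,C,D,E,F} splits into {B,D,E,F} and {C}.
Refine {B,D,E,F} on symbol 0: members go to different blocks, giving {B,D,F} and {E}.
Refine {B,D,F} on symbol 1: members go to different blocks, giving {B,D} and {F}.
No further refinement is possible. Final partition (5 blocks): {A} | {B,D} | {C} | {E} | {F}.
The equivalence class containing B is {B,D}, of size 2.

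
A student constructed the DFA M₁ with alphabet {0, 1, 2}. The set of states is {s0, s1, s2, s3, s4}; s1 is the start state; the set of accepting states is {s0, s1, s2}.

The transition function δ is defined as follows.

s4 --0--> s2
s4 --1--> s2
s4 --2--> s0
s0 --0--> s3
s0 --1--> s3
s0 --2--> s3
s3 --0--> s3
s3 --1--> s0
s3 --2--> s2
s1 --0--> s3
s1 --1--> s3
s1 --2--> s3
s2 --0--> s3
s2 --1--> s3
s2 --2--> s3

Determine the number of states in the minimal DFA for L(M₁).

2

States {s4} cannot be reached from the start state, so discard them.
Start with accepting vs non-accepting: {s0,s1,s2} | {s3}.
The partition is now stable with 2 blocks: {s0,s1,s2} | {s3}.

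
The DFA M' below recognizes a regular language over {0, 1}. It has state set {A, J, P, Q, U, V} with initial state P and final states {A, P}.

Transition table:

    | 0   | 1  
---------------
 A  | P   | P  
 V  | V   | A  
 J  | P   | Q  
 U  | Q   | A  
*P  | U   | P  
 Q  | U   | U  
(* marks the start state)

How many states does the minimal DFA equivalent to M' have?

States {J,V} cannot be reached from the start state, so discard them.
P0 = {A,P} | {Q,U}.
Refine {A,P} on symbol 0: members go to different blocks, giving {P} and {A}.
Split {Q,U} by δ(·,1) → {Q} and {U}.
Stable partition: {P} | {Q} | {A} | {U} — 4 equivalence classes.

4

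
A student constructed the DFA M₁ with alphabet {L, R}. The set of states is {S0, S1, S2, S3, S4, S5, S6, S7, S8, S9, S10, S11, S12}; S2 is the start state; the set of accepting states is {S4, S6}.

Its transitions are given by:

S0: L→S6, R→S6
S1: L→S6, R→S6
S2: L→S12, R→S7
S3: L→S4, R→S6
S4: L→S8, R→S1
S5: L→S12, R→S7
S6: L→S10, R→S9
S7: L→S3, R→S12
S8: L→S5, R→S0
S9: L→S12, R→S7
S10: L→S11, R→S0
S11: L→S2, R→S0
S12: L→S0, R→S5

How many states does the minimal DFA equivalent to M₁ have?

9

P0 = {S4,S6} | {S0,S1,S2,S3,S5,S7,S8,S9,S10,S11,S12}.
Split {S0,S1,S2,S3,S5,S7,S8,S9,S10,S11,S12} by δ(·,L) → {S2,S5,S7,S8,S9,S10,S11,S12} and {S0,S1,S3}.
Refine {S4,S6} on symbol R: members go to different blocks, giving {S4} and {S6}.
On input L, block {S2,S5,S7,S8,S9,S10,S11,S12} splits into {S2,S5,S8,S9,S10,S11} and {S7,S12}.
Split {S2,S5,S8,S9,S10,S11} by δ(·,L) → {S2,S5,S9} and {S8,S10,S11}.
Refine {S0,S1,S3} on symbol L: members go to different blocks, giving {S0,S1} and {S3}.
Refine {S7,S12} on symbol L: members go to different blocks, giving {S7} and {S12}.
On input L, block {S8,S10,S11} splits into {S8,S11} and {S10}.
No further refinement is possible. Final partition (9 blocks): {S4} | {S2,S5,S9} | {S0,S1} | {S6} | {S7} | {S8,S11} | {S3} | {S12} | {S10}.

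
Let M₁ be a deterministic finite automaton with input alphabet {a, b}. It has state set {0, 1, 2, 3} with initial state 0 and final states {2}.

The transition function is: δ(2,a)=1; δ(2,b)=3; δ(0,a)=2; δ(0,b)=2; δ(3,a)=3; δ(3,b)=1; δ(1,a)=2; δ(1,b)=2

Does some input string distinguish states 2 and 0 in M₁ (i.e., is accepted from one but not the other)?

Initial partition by acceptance: {2} | {0,1,3}.
Split {0,1,3} by δ(·,a) → {0,1} and {3}.
No further refinement is possible. Final partition (3 blocks): {2} | {0,1} | {3}.
2 and 0 end up in different blocks, so they are distinguishable. For instance, the string 'ε' is accepted from only 2.

Yes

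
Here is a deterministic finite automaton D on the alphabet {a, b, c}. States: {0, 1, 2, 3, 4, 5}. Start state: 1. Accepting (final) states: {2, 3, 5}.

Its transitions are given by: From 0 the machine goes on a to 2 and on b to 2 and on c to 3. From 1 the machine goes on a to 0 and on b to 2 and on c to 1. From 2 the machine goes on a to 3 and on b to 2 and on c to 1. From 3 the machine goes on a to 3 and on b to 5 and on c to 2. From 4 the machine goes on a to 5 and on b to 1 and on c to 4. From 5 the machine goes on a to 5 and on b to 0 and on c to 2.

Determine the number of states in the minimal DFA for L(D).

5

States {4} cannot be reached from the start state, so discard them.
Start with accepting vs non-accepting: {2,3,5} | {0,1}.
Split {2,3,5} by δ(·,b) → {2,3} and {5}.
On input b, block {2,3} splits into {2} and {3}.
Refine {0,1} on symbol a: members go to different blocks, giving {0} and {1}.
Stable partition: {2} | {0} | {5} | {3} | {1} — 5 equivalence classes.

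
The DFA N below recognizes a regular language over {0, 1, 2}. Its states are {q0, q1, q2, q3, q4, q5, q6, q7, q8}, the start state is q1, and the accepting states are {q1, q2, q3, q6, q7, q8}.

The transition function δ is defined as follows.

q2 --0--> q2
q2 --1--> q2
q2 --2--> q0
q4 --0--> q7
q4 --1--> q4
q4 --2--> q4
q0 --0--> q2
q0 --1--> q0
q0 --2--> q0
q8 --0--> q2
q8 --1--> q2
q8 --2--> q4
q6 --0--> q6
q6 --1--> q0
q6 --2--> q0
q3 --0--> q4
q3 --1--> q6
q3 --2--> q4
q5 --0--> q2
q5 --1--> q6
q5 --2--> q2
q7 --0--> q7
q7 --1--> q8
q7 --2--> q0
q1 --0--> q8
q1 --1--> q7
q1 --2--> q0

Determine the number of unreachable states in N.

3

No path from q1 leads to q3, q5, q6; the other 6 states are all reachable.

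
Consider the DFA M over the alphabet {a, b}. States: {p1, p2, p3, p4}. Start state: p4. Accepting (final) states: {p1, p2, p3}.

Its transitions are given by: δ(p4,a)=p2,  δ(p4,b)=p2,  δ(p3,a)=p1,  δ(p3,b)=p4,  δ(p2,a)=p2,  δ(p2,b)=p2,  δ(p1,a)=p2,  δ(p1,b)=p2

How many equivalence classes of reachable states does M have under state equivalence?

2

States {p1,p3} cannot be reached from the start state, so discard them.
Start with accepting vs non-accepting: {p2} | {p4}.
The partition is now stable with 2 blocks: {p2} | {p4}.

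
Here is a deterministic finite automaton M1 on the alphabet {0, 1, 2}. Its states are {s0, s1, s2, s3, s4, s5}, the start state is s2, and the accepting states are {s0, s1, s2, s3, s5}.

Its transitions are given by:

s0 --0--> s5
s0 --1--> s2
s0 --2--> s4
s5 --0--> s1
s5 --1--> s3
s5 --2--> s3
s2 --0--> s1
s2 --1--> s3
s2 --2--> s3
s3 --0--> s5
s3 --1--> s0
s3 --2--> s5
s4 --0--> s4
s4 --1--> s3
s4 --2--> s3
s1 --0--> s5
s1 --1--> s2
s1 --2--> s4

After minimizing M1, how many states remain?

4

Every state is reachable, so we keep all 6.
Start with accepting vs non-accepting: {s0,s1,s2,s3,s5} | {s4}.
On input 2, block {s0,s1,s2,s3,s5} splits into {s2,s3,s5} and {s0,s1}.
Split {s2,s3,s5} by δ(·,0) → {s2,s5} and {s3}.
The partition is now stable with 4 blocks: {s2,s5} | {s4} | {s0,s1} | {s3}.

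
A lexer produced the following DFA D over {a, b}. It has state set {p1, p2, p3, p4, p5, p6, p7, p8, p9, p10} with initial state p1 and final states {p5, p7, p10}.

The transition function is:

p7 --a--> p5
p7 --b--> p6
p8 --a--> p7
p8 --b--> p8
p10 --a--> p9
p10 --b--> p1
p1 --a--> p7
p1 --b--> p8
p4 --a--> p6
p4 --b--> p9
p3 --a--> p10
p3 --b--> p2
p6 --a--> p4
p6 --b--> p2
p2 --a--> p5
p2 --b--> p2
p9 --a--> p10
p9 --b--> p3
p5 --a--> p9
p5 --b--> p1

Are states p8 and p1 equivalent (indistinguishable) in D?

P0 = {p5,p7,p10} | {p1,p2,p3,p4,p6,p8,p9}.
On input a, block {p5,p7,p10} splits into {p5,p10} and {p7}.
Split {p1,p2,p3,p4,p6,p8,p9} by δ(·,a) → {p2,p3,p9} and {p1,p8} and {p4,p6}.
No further refinement is possible. Final partition (5 blocks): {p5,p10} | {p2,p3,p9} | {p7} | {p1,p8} | {p4,p6}.
p8 and p1 lie in the same block of the stable partition, so they are equivalent — no string distinguishes them.

Yes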